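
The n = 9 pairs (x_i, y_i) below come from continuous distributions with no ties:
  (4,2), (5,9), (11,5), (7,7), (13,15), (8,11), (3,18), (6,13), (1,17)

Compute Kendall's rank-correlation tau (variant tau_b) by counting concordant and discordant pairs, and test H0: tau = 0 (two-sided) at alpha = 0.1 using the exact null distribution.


Step 1: Enumerate the 36 unordered pairs (i,j) with i<j and classify each by sign(x_j-x_i) * sign(y_j-y_i).
  (1,2):dx=+1,dy=+7->C; (1,3):dx=+7,dy=+3->C; (1,4):dx=+3,dy=+5->C; (1,5):dx=+9,dy=+13->C
  (1,6):dx=+4,dy=+9->C; (1,7):dx=-1,dy=+16->D; (1,8):dx=+2,dy=+11->C; (1,9):dx=-3,dy=+15->D
  (2,3):dx=+6,dy=-4->D; (2,4):dx=+2,dy=-2->D; (2,5):dx=+8,dy=+6->C; (2,6):dx=+3,dy=+2->C
  (2,7):dx=-2,dy=+9->D; (2,8):dx=+1,dy=+4->C; (2,9):dx=-4,dy=+8->D; (3,4):dx=-4,dy=+2->D
  (3,5):dx=+2,dy=+10->C; (3,6):dx=-3,dy=+6->D; (3,7):dx=-8,dy=+13->D; (3,8):dx=-5,dy=+8->D
  (3,9):dx=-10,dy=+12->D; (4,5):dx=+6,dy=+8->C; (4,6):dx=+1,dy=+4->C; (4,7):dx=-4,dy=+11->D
  (4,8):dx=-1,dy=+6->D; (4,9):dx=-6,dy=+10->D; (5,6):dx=-5,dy=-4->C; (5,7):dx=-10,dy=+3->D
  (5,8):dx=-7,dy=-2->C; (5,9):dx=-12,dy=+2->D; (6,7):dx=-5,dy=+7->D; (6,8):dx=-2,dy=+2->D
  (6,9):dx=-7,dy=+6->D; (7,8):dx=+3,dy=-5->D; (7,9):dx=-2,dy=-1->C; (8,9):dx=-5,dy=+4->D
Step 2: C = 15, D = 21, total pairs = 36.
Step 3: tau = (C - D)/(n(n-1)/2) = (15 - 21)/36 = -0.166667.
Step 4: Exact two-sided p-value (enumerate n! = 362880 permutations of y under H0): p = 0.612202.
Step 5: alpha = 0.1. fail to reject H0.

tau_b = -0.1667 (C=15, D=21), p = 0.612202, fail to reject H0.


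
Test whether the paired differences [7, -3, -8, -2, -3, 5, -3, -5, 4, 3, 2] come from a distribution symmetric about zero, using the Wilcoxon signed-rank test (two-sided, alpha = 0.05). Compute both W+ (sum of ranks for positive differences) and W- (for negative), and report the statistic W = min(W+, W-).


Step 1: Drop any zero differences (none here) and take |d_i|.
|d| = [7, 3, 8, 2, 3, 5, 3, 5, 4, 3, 2]
Step 2: Midrank |d_i| (ties get averaged ranks).
ranks: |7|->10, |3|->4.5, |8|->11, |2|->1.5, |3|->4.5, |5|->8.5, |3|->4.5, |5|->8.5, |4|->7, |3|->4.5, |2|->1.5
Step 3: Attach original signs; sum ranks with positive sign and with negative sign.
W+ = 10 + 8.5 + 7 + 4.5 + 1.5 = 31.5
W- = 4.5 + 11 + 1.5 + 4.5 + 4.5 + 8.5 = 34.5
(Check: W+ + W- = 66 should equal n(n+1)/2 = 66.)
Step 4: Test statistic W = min(W+, W-) = 31.5.
Step 5: Ties in |d|, so use the tie-corrected normal approximation.
        E[W] = n(n+1)/4 = 11*12/4 = 33.
        Tie groups: |d|=2 (t=2), |d|=3 (t=4), |d|=5 (t=2); sum(t^3 - t) = 72.
        Var[W] = n(n+1)(2n+1)/24 - sum(t^3-t)/48 = 3036/24 - 72/48 = 125.
        z = (W - E[W]) / sqrt(Var[W]) = (31.5 - 33) / 11.1803 = -0.1342.
        Two-sided p = 2*Phi(z) = 0.893273.
Step 6: alpha = 0.05. fail to reject H0.

W+ = 31.5, W- = 34.5, W = min = 31.5, p = 0.893273, fail to reject H0.


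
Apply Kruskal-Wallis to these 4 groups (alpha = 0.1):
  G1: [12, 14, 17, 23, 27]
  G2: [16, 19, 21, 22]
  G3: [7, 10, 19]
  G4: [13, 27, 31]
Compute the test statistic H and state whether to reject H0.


Step 1: Combine all N = 15 observations and assign midranks.
sorted (value, group, rank): (7,G3,1), (10,G3,2), (12,G1,3), (13,G4,4), (14,G1,5), (16,G2,6), (17,G1,7), (19,G2,8.5), (19,G3,8.5), (21,G2,10), (22,G2,11), (23,G1,12), (27,G1,13.5), (27,G4,13.5), (31,G4,15)
Step 2: Sum ranks within each group.
R_1 = 40.5 (n_1 = 5)
R_2 = 35.5 (n_2 = 4)
R_3 = 11.5 (n_3 = 3)
R_4 = 32.5 (n_4 = 3)
Step 3: H = 12/(N(N+1)) * sum(R_i^2/n_i) - 3(N+1)
     = 12/(15*16) * (40.5^2/5 + 35.5^2/4 + 11.5^2/3 + 32.5^2/3) - 3*16
     = 0.050000 * 1039.28 - 48
     = 3.963958.
Step 4: Ties present; correction factor C = 1 - 12/(15^3 - 15) = 0.996429. Corrected H = 3.963958 / 0.996429 = 3.978166.
Step 5: Under H0, H ~ chi^2(3); p-value = 0.263831.
Step 6: alpha = 0.1. fail to reject H0.

H = 3.9782, df = 3, p = 0.263831, fail to reject H0.


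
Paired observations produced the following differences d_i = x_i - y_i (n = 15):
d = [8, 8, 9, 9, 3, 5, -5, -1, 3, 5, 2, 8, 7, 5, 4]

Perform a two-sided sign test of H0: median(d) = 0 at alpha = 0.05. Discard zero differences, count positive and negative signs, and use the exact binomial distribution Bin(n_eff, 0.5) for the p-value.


Step 1: Discard zero differences. Original n = 15; n_eff = number of nonzero differences = 15.
Nonzero differences (with sign): +8, +8, +9, +9, +3, +5, -5, -1, +3, +5, +2, +8, +7, +5, +4
Step 2: Count signs: positive = 13, negative = 2.
Step 3: Under H0: P(positive) = 0.5, so the number of positives S ~ Bin(15, 0.5).
Step 4: Two-sided exact p-value = sum of Bin(15,0.5) probabilities at or below the observed probability = 0.007385.
Step 5: alpha = 0.05. reject H0.

n_eff = 15, pos = 13, neg = 2, p = 0.007385, reject H0.


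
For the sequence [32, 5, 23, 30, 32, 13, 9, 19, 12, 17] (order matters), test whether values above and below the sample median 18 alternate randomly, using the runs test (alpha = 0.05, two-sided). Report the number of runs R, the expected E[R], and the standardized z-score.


Step 1: Compute median = 18; label A = above, B = below.
Labels in order: ABAAABBABB  (n_A = 5, n_B = 5)
Step 2: Count runs R = 6.
Step 3: Under H0 (random ordering), E[R] = 2*n_A*n_B/(n_A+n_B) + 1 = 2*5*5/10 + 1 = 6.0000.
        Var[R] = 2*n_A*n_B*(2*n_A*n_B - n_A - n_B) / ((n_A+n_B)^2 * (n_A+n_B-1)) = 2000/900 = 2.2222.
        SD[R] = 1.4907.
Step 4: R = E[R], so z = 0 with no continuity correction.
Step 5: Two-sided p-value via normal approximation = 2*(1 - Phi(|z|)) = 1.000000.
Step 6: alpha = 0.05. fail to reject H0.

R = 6, z = 0.0000, p = 1.000000, fail to reject H0.


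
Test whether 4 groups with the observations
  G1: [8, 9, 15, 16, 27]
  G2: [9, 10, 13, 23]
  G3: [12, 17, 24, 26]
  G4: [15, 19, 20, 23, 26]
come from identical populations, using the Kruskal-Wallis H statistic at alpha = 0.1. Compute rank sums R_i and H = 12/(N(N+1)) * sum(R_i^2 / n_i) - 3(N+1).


Step 1: Combine all N = 18 observations and assign midranks.
sorted (value, group, rank): (8,G1,1), (9,G1,2.5), (9,G2,2.5), (10,G2,4), (12,G3,5), (13,G2,6), (15,G1,7.5), (15,G4,7.5), (16,G1,9), (17,G3,10), (19,G4,11), (20,G4,12), (23,G2,13.5), (23,G4,13.5), (24,G3,15), (26,G3,16.5), (26,G4,16.5), (27,G1,18)
Step 2: Sum ranks within each group.
R_1 = 38 (n_1 = 5)
R_2 = 26 (n_2 = 4)
R_3 = 46.5 (n_3 = 4)
R_4 = 60.5 (n_4 = 5)
Step 3: H = 12/(N(N+1)) * sum(R_i^2/n_i) - 3(N+1)
     = 12/(18*19) * (38^2/5 + 26^2/4 + 46.5^2/4 + 60.5^2/5) - 3*19
     = 0.035088 * 1730.41 - 57
     = 3.716228.
Step 4: Ties present; correction factor C = 1 - 24/(18^3 - 18) = 0.995872. Corrected H = 3.716228 / 0.995872 = 3.731632.
Step 5: Under H0, H ~ chi^2(3); p-value = 0.291939.
Step 6: alpha = 0.1. fail to reject H0.

H = 3.7316, df = 3, p = 0.291939, fail to reject H0.


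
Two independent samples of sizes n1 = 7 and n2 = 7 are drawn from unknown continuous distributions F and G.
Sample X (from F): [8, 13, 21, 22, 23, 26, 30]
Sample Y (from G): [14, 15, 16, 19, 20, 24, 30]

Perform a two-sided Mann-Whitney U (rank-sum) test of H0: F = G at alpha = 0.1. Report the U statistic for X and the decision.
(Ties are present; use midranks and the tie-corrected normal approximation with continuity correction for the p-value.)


Step 1: Combine and sort all 14 observations; assign midranks.
sorted (value, group): (8,X), (13,X), (14,Y), (15,Y), (16,Y), (19,Y), (20,Y), (21,X), (22,X), (23,X), (24,Y), (26,X), (30,X), (30,Y)
ranks: 8->1, 13->2, 14->3, 15->4, 16->5, 19->6, 20->7, 21->8, 22->9, 23->10, 24->11, 26->12, 30->13.5, 30->13.5
Step 2: Rank sum for X: R1 = 1 + 2 + 8 + 9 + 10 + 12 + 13.5 = 55.5.
Step 3: U_X = R1 - n1(n1+1)/2 = 55.5 - 7*8/2 = 55.5 - 28 = 27.5.
       U_Y = n1*n2 - U_X = 49 - 27.5 = 21.5.
Step 4: Ties are present, so use the tie-corrected normal approximation (with continuity correction) for the p-value.
Step 5: p-value = 0.749128; compare to alpha = 0.1. fail to reject H0.

U_X = 27.5, p = 0.749128, fail to reject H0 at alpha = 0.1.


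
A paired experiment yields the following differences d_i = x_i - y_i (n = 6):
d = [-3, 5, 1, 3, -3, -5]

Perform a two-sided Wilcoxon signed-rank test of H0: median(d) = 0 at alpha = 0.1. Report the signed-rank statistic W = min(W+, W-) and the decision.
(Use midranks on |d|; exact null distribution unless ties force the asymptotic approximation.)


Step 1: Drop any zero differences (none here) and take |d_i|.
|d| = [3, 5, 1, 3, 3, 5]
Step 2: Midrank |d_i| (ties get averaged ranks).
ranks: |3|->3, |5|->5.5, |1|->1, |3|->3, |3|->3, |5|->5.5
Step 3: Attach original signs; sum ranks with positive sign and with negative sign.
W+ = 5.5 + 1 + 3 = 9.5
W- = 3 + 3 + 5.5 = 11.5
(Check: W+ + W- = 21 should equal n(n+1)/2 = 21.)
Step 4: Test statistic W = min(W+, W-) = 9.5.
Step 5: Ties in |d|, so use the tie-corrected normal approximation.
        E[W] = n(n+1)/4 = 6*7/4 = 10.5.
        Tie groups: |d|=3 (t=3), |d|=5 (t=2); sum(t^3 - t) = 30.
        Var[W] = n(n+1)(2n+1)/24 - sum(t^3-t)/48 = 546/24 - 30/48 = 22.125.
        z = (W - E[W]) / sqrt(Var[W]) = (9.5 - 10.5) / 4.7037 = -0.2126.
        Two-sided p = 2*Phi(z) = 0.831641.
Step 6: alpha = 0.1. fail to reject H0.

W+ = 9.5, W- = 11.5, W = min = 9.5, p = 0.831641, fail to reject H0.


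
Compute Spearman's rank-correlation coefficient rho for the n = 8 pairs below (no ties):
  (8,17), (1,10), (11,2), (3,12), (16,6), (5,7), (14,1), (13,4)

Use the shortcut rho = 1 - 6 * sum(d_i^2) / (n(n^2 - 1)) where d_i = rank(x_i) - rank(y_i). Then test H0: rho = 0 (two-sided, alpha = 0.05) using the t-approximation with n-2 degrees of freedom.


Step 1: Rank x and y separately (midranks; no ties here).
rank(x): 8->4, 1->1, 11->5, 3->2, 16->8, 5->3, 14->7, 13->6
rank(y): 17->8, 10->6, 2->2, 12->7, 6->4, 7->5, 1->1, 4->3
Step 2: d_i = R_x(i) - R_y(i); compute d_i^2.
  (4-8)^2=16, (1-6)^2=25, (5-2)^2=9, (2-7)^2=25, (8-4)^2=16, (3-5)^2=4, (7-1)^2=36, (6-3)^2=9
sum(d^2) = 140.
Step 3: rho = 1 - 6*140 / (8*(8^2 - 1)) = 1 - 840/504 = -0.666667.
Step 4: Under H0, t = rho * sqrt((n-2)/(1-rho^2)) = -2.1909 ~ t(6).
Step 5: Two-sided p-value from the t-distribution with 6 df = 0.070988.
Step 6: alpha = 0.05. fail to reject H0.

rho = -0.6667, p = 0.070988, fail to reject H0 at alpha = 0.05.


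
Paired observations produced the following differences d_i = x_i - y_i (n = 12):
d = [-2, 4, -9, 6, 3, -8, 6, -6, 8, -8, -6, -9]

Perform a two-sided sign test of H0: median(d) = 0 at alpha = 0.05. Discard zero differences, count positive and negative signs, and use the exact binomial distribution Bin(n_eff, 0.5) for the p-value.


Step 1: Discard zero differences. Original n = 12; n_eff = number of nonzero differences = 12.
Nonzero differences (with sign): -2, +4, -9, +6, +3, -8, +6, -6, +8, -8, -6, -9
Step 2: Count signs: positive = 5, negative = 7.
Step 3: Under H0: P(positive) = 0.5, so the number of positives S ~ Bin(12, 0.5).
Step 4: Two-sided exact p-value = sum of Bin(12,0.5) probabilities at or below the observed probability = 0.774414.
Step 5: alpha = 0.05. fail to reject H0.

n_eff = 12, pos = 5, neg = 7, p = 0.774414, fail to reject H0.


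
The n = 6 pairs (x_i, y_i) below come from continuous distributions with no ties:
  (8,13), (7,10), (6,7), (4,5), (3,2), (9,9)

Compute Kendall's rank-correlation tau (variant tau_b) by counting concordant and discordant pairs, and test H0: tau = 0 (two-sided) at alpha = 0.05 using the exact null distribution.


Step 1: Enumerate the 15 unordered pairs (i,j) with i<j and classify each by sign(x_j-x_i) * sign(y_j-y_i).
  (1,2):dx=-1,dy=-3->C; (1,3):dx=-2,dy=-6->C; (1,4):dx=-4,dy=-8->C; (1,5):dx=-5,dy=-11->C
  (1,6):dx=+1,dy=-4->D; (2,3):dx=-1,dy=-3->C; (2,4):dx=-3,dy=-5->C; (2,5):dx=-4,dy=-8->C
  (2,6):dx=+2,dy=-1->D; (3,4):dx=-2,dy=-2->C; (3,5):dx=-3,dy=-5->C; (3,6):dx=+3,dy=+2->C
  (4,5):dx=-1,dy=-3->C; (4,6):dx=+5,dy=+4->C; (5,6):dx=+6,dy=+7->C
Step 2: C = 13, D = 2, total pairs = 15.
Step 3: tau = (C - D)/(n(n-1)/2) = (13 - 2)/15 = 0.733333.
Step 4: Exact two-sided p-value (enumerate n! = 720 permutations of y under H0): p = 0.055556.
Step 5: alpha = 0.05. fail to reject H0.

tau_b = 0.7333 (C=13, D=2), p = 0.055556, fail to reject H0.


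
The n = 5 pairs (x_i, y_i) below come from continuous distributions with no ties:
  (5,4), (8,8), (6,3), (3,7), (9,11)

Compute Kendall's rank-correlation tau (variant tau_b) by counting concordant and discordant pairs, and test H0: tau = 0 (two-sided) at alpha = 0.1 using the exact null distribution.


Step 1: Enumerate the 10 unordered pairs (i,j) with i<j and classify each by sign(x_j-x_i) * sign(y_j-y_i).
  (1,2):dx=+3,dy=+4->C; (1,3):dx=+1,dy=-1->D; (1,4):dx=-2,dy=+3->D; (1,5):dx=+4,dy=+7->C
  (2,3):dx=-2,dy=-5->C; (2,4):dx=-5,dy=-1->C; (2,5):dx=+1,dy=+3->C; (3,4):dx=-3,dy=+4->D
  (3,5):dx=+3,dy=+8->C; (4,5):dx=+6,dy=+4->C
Step 2: C = 7, D = 3, total pairs = 10.
Step 3: tau = (C - D)/(n(n-1)/2) = (7 - 3)/10 = 0.400000.
Step 4: Exact two-sided p-value (enumerate n! = 120 permutations of y under H0): p = 0.483333.
Step 5: alpha = 0.1. fail to reject H0.

tau_b = 0.4000 (C=7, D=3), p = 0.483333, fail to reject H0.


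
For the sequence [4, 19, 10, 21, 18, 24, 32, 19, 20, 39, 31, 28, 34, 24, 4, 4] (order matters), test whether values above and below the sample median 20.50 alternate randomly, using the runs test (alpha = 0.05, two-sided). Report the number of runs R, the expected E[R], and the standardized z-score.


Step 1: Compute median = 20.50; label A = above, B = below.
Labels in order: BBBABAABBAAAAABB  (n_A = 8, n_B = 8)
Step 2: Count runs R = 7.
Step 3: Under H0 (random ordering), E[R] = 2*n_A*n_B/(n_A+n_B) + 1 = 2*8*8/16 + 1 = 9.0000.
        Var[R] = 2*n_A*n_B*(2*n_A*n_B - n_A - n_B) / ((n_A+n_B)^2 * (n_A+n_B-1)) = 14336/3840 = 3.7333.
        SD[R] = 1.9322.
Step 4: Continuity-corrected z = (R + 0.5 - E[R]) / SD[R] = (7 + 0.5 - 9.0000) / 1.9322 = -0.7763.
Step 5: Two-sided p-value via normal approximation = 2*(1 - Phi(|z|)) = 0.437558.
Step 6: alpha = 0.05. fail to reject H0.

R = 7, z = -0.7763, p = 0.437558, fail to reject H0.


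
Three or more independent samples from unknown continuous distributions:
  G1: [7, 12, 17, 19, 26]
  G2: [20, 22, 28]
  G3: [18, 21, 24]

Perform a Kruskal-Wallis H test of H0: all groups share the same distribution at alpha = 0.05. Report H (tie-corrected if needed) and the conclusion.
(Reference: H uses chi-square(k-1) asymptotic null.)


Step 1: Combine all N = 11 observations and assign midranks.
sorted (value, group, rank): (7,G1,1), (12,G1,2), (17,G1,3), (18,G3,4), (19,G1,5), (20,G2,6), (21,G3,7), (22,G2,8), (24,G3,9), (26,G1,10), (28,G2,11)
Step 2: Sum ranks within each group.
R_1 = 21 (n_1 = 5)
R_2 = 25 (n_2 = 3)
R_3 = 20 (n_3 = 3)
Step 3: H = 12/(N(N+1)) * sum(R_i^2/n_i) - 3(N+1)
     = 12/(11*12) * (21^2/5 + 25^2/3 + 20^2/3) - 3*12
     = 0.090909 * 429.867 - 36
     = 3.078788.
Step 4: No ties, so H is used without correction.
Step 5: Under H0, H ~ chi^2(2); p-value = 0.214511.
Step 6: alpha = 0.05. fail to reject H0.

H = 3.0788, df = 2, p = 0.214511, fail to reject H0.


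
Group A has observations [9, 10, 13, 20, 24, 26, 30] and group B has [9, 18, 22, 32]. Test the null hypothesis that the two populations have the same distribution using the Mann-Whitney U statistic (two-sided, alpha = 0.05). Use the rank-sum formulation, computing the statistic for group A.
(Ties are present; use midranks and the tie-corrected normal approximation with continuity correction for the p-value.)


Step 1: Combine and sort all 11 observations; assign midranks.
sorted (value, group): (9,X), (9,Y), (10,X), (13,X), (18,Y), (20,X), (22,Y), (24,X), (26,X), (30,X), (32,Y)
ranks: 9->1.5, 9->1.5, 10->3, 13->4, 18->5, 20->6, 22->7, 24->8, 26->9, 30->10, 32->11
Step 2: Rank sum for X: R1 = 1.5 + 3 + 4 + 6 + 8 + 9 + 10 = 41.5.
Step 3: U_X = R1 - n1(n1+1)/2 = 41.5 - 7*8/2 = 41.5 - 28 = 13.5.
       U_Y = n1*n2 - U_X = 28 - 13.5 = 14.5.
Step 4: Ties are present, so use the tie-corrected normal approximation (with continuity correction) for the p-value.
Step 5: p-value = 1.000000; compare to alpha = 0.05. fail to reject H0.

U_X = 13.5, p = 1.000000, fail to reject H0 at alpha = 0.05.


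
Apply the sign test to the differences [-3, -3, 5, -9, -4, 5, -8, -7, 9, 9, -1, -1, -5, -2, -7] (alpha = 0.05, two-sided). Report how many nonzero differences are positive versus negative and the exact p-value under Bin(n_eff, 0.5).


Step 1: Discard zero differences. Original n = 15; n_eff = number of nonzero differences = 15.
Nonzero differences (with sign): -3, -3, +5, -9, -4, +5, -8, -7, +9, +9, -1, -1, -5, -2, -7
Step 2: Count signs: positive = 4, negative = 11.
Step 3: Under H0: P(positive) = 0.5, so the number of positives S ~ Bin(15, 0.5).
Step 4: Two-sided exact p-value = sum of Bin(15,0.5) probabilities at or below the observed probability = 0.118469.
Step 5: alpha = 0.05. fail to reject H0.

n_eff = 15, pos = 4, neg = 11, p = 0.118469, fail to reject H0.


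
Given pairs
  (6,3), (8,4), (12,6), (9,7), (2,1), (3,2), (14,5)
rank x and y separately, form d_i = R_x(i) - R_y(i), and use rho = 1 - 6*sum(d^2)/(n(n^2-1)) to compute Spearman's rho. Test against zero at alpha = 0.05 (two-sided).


Step 1: Rank x and y separately (midranks; no ties here).
rank(x): 6->3, 8->4, 12->6, 9->5, 2->1, 3->2, 14->7
rank(y): 3->3, 4->4, 6->6, 7->7, 1->1, 2->2, 5->5
Step 2: d_i = R_x(i) - R_y(i); compute d_i^2.
  (3-3)^2=0, (4-4)^2=0, (6-6)^2=0, (5-7)^2=4, (1-1)^2=0, (2-2)^2=0, (7-5)^2=4
sum(d^2) = 8.
Step 3: rho = 1 - 6*8 / (7*(7^2 - 1)) = 1 - 48/336 = 0.857143.
Step 4: Under H0, t = rho * sqrt((n-2)/(1-rho^2)) = 3.7210 ~ t(5).
Step 5: Two-sided p-value from the t-distribution with 5 df = 0.013697.
Step 6: alpha = 0.05. reject H0.

rho = 0.8571, p = 0.013697, reject H0 at alpha = 0.05.


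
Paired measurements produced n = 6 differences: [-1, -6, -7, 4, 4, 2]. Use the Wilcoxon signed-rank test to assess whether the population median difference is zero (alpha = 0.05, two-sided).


Step 1: Drop any zero differences (none here) and take |d_i|.
|d| = [1, 6, 7, 4, 4, 2]
Step 2: Midrank |d_i| (ties get averaged ranks).
ranks: |1|->1, |6|->5, |7|->6, |4|->3.5, |4|->3.5, |2|->2
Step 3: Attach original signs; sum ranks with positive sign and with negative sign.
W+ = 3.5 + 3.5 + 2 = 9
W- = 1 + 5 + 6 = 12
(Check: W+ + W- = 21 should equal n(n+1)/2 = 21.)
Step 4: Test statistic W = min(W+, W-) = 9.
Step 5: Ties in |d|, so use the tie-corrected normal approximation.
        E[W] = n(n+1)/4 = 6*7/4 = 10.5.
        Tie groups: |d|=4 (t=2); sum(t^3 - t) = 6.
        Var[W] = n(n+1)(2n+1)/24 - sum(t^3-t)/48 = 546/24 - 6/48 = 22.625.
        z = (W - E[W]) / sqrt(Var[W]) = (9 - 10.5) / 4.7566 = -0.3154.
        Two-sided p = 2*Phi(z) = 0.752494.
Step 6: alpha = 0.05. fail to reject H0.

W+ = 9, W- = 12, W = min = 9, p = 0.752494, fail to reject H0.


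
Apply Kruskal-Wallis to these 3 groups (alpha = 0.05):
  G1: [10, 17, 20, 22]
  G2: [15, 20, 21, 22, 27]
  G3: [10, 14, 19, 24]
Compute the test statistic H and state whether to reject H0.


Step 1: Combine all N = 13 observations and assign midranks.
sorted (value, group, rank): (10,G1,1.5), (10,G3,1.5), (14,G3,3), (15,G2,4), (17,G1,5), (19,G3,6), (20,G1,7.5), (20,G2,7.5), (21,G2,9), (22,G1,10.5), (22,G2,10.5), (24,G3,12), (27,G2,13)
Step 2: Sum ranks within each group.
R_1 = 24.5 (n_1 = 4)
R_2 = 44 (n_2 = 5)
R_3 = 22.5 (n_3 = 4)
Step 3: H = 12/(N(N+1)) * sum(R_i^2/n_i) - 3(N+1)
     = 12/(13*14) * (24.5^2/4 + 44^2/5 + 22.5^2/4) - 3*14
     = 0.065934 * 663.825 - 42
     = 1.768681.
Step 4: Ties present; correction factor C = 1 - 18/(13^3 - 13) = 0.991758. Corrected H = 1.768681 / 0.991758 = 1.783380.
Step 5: Under H0, H ~ chi^2(2); p-value = 0.409962.
Step 6: alpha = 0.05. fail to reject H0.

H = 1.7834, df = 2, p = 0.409962, fail to reject H0.


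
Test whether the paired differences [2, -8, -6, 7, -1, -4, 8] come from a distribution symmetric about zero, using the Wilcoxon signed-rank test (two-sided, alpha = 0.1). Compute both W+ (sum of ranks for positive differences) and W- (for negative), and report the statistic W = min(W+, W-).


Step 1: Drop any zero differences (none here) and take |d_i|.
|d| = [2, 8, 6, 7, 1, 4, 8]
Step 2: Midrank |d_i| (ties get averaged ranks).
ranks: |2|->2, |8|->6.5, |6|->4, |7|->5, |1|->1, |4|->3, |8|->6.5
Step 3: Attach original signs; sum ranks with positive sign and with negative sign.
W+ = 2 + 5 + 6.5 = 13.5
W- = 6.5 + 4 + 1 + 3 = 14.5
(Check: W+ + W- = 28 should equal n(n+1)/2 = 28.)
Step 4: Test statistic W = min(W+, W-) = 13.5.
Step 5: Ties in |d|, so use the tie-corrected normal approximation.
        E[W] = n(n+1)/4 = 7*8/4 = 14.
        Tie groups: |d|=8 (t=2); sum(t^3 - t) = 6.
        Var[W] = n(n+1)(2n+1)/24 - sum(t^3-t)/48 = 840/24 - 6/48 = 34.875.
        z = (W - E[W]) / sqrt(Var[W]) = (13.5 - 14) / 5.9055 = -0.0847.
        Two-sided p = 2*Phi(z) = 0.932526.
Step 6: alpha = 0.1. fail to reject H0.

W+ = 13.5, W- = 14.5, W = min = 13.5, p = 0.932526, fail to reject H0.


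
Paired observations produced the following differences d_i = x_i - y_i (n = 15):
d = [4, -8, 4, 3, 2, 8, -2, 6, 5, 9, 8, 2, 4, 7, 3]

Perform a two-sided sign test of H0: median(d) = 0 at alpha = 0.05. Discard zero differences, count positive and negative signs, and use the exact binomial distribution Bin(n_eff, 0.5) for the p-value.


Step 1: Discard zero differences. Original n = 15; n_eff = number of nonzero differences = 15.
Nonzero differences (with sign): +4, -8, +4, +3, +2, +8, -2, +6, +5, +9, +8, +2, +4, +7, +3
Step 2: Count signs: positive = 13, negative = 2.
Step 3: Under H0: P(positive) = 0.5, so the number of positives S ~ Bin(15, 0.5).
Step 4: Two-sided exact p-value = sum of Bin(15,0.5) probabilities at or below the observed probability = 0.007385.
Step 5: alpha = 0.05. reject H0.

n_eff = 15, pos = 13, neg = 2, p = 0.007385, reject H0.


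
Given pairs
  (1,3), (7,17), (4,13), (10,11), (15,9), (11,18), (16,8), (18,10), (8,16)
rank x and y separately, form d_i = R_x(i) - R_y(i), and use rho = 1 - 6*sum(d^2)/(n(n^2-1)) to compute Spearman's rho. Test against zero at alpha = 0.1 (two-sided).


Step 1: Rank x and y separately (midranks; no ties here).
rank(x): 1->1, 7->3, 4->2, 10->5, 15->7, 11->6, 16->8, 18->9, 8->4
rank(y): 3->1, 17->8, 13->6, 11->5, 9->3, 18->9, 8->2, 10->4, 16->7
Step 2: d_i = R_x(i) - R_y(i); compute d_i^2.
  (1-1)^2=0, (3-8)^2=25, (2-6)^2=16, (5-5)^2=0, (7-3)^2=16, (6-9)^2=9, (8-2)^2=36, (9-4)^2=25, (4-7)^2=9
sum(d^2) = 136.
Step 3: rho = 1 - 6*136 / (9*(9^2 - 1)) = 1 - 816/720 = -0.133333.
Step 4: Under H0, t = rho * sqrt((n-2)/(1-rho^2)) = -0.3559 ~ t(7).
Step 5: Two-sided p-value from the t-distribution with 7 df = 0.732368.
Step 6: alpha = 0.1. fail to reject H0.

rho = -0.1333, p = 0.732368, fail to reject H0 at alpha = 0.1.


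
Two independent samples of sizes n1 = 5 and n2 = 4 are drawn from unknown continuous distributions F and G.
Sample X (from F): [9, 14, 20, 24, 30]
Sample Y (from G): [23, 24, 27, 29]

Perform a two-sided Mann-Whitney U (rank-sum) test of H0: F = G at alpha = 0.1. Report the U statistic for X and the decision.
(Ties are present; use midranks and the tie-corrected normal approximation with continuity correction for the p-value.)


Step 1: Combine and sort all 9 observations; assign midranks.
sorted (value, group): (9,X), (14,X), (20,X), (23,Y), (24,X), (24,Y), (27,Y), (29,Y), (30,X)
ranks: 9->1, 14->2, 20->3, 23->4, 24->5.5, 24->5.5, 27->7, 29->8, 30->9
Step 2: Rank sum for X: R1 = 1 + 2 + 3 + 5.5 + 9 = 20.5.
Step 3: U_X = R1 - n1(n1+1)/2 = 20.5 - 5*6/2 = 20.5 - 15 = 5.5.
       U_Y = n1*n2 - U_X = 20 - 5.5 = 14.5.
Step 4: Ties are present, so use the tie-corrected normal approximation (with continuity correction) for the p-value.
Step 5: p-value = 0.325163; compare to alpha = 0.1. fail to reject H0.

U_X = 5.5, p = 0.325163, fail to reject H0 at alpha = 0.1.


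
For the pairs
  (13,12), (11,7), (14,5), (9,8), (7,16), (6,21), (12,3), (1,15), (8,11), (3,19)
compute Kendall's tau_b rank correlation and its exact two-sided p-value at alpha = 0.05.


Step 1: Enumerate the 45 unordered pairs (i,j) with i<j and classify each by sign(x_j-x_i) * sign(y_j-y_i).
  (1,2):dx=-2,dy=-5->C; (1,3):dx=+1,dy=-7->D; (1,4):dx=-4,dy=-4->C; (1,5):dx=-6,dy=+4->D
  (1,6):dx=-7,dy=+9->D; (1,7):dx=-1,dy=-9->C; (1,8):dx=-12,dy=+3->D; (1,9):dx=-5,dy=-1->C
  (1,10):dx=-10,dy=+7->D; (2,3):dx=+3,dy=-2->D; (2,4):dx=-2,dy=+1->D; (2,5):dx=-4,dy=+9->D
  (2,6):dx=-5,dy=+14->D; (2,7):dx=+1,dy=-4->D; (2,8):dx=-10,dy=+8->D; (2,9):dx=-3,dy=+4->D
  (2,10):dx=-8,dy=+12->D; (3,4):dx=-5,dy=+3->D; (3,5):dx=-7,dy=+11->D; (3,6):dx=-8,dy=+16->D
  (3,7):dx=-2,dy=-2->C; (3,8):dx=-13,dy=+10->D; (3,9):dx=-6,dy=+6->D; (3,10):dx=-11,dy=+14->D
  (4,5):dx=-2,dy=+8->D; (4,6):dx=-3,dy=+13->D; (4,7):dx=+3,dy=-5->D; (4,8):dx=-8,dy=+7->D
  (4,9):dx=-1,dy=+3->D; (4,10):dx=-6,dy=+11->D; (5,6):dx=-1,dy=+5->D; (5,7):dx=+5,dy=-13->D
  (5,8):dx=-6,dy=-1->C; (5,9):dx=+1,dy=-5->D; (5,10):dx=-4,dy=+3->D; (6,7):dx=+6,dy=-18->D
  (6,8):dx=-5,dy=-6->C; (6,9):dx=+2,dy=-10->D; (6,10):dx=-3,dy=-2->C; (7,8):dx=-11,dy=+12->D
  (7,9):dx=-4,dy=+8->D; (7,10):dx=-9,dy=+16->D; (8,9):dx=+7,dy=-4->D; (8,10):dx=+2,dy=+4->C
  (9,10):dx=-5,dy=+8->D
Step 2: C = 9, D = 36, total pairs = 45.
Step 3: tau = (C - D)/(n(n-1)/2) = (9 - 36)/45 = -0.600000.
Step 4: Exact two-sided p-value (enumerate n! = 3628800 permutations of y under H0): p = 0.016666.
Step 5: alpha = 0.05. reject H0.

tau_b = -0.6000 (C=9, D=36), p = 0.016666, reject H0.


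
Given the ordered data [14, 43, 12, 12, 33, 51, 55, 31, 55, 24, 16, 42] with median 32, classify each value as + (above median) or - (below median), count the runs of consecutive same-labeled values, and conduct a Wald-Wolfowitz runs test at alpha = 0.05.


Step 1: Compute median = 32; label A = above, B = below.
Labels in order: BABBAAABABBA  (n_A = 6, n_B = 6)
Step 2: Count runs R = 8.
Step 3: Under H0 (random ordering), E[R] = 2*n_A*n_B/(n_A+n_B) + 1 = 2*6*6/12 + 1 = 7.0000.
        Var[R] = 2*n_A*n_B*(2*n_A*n_B - n_A - n_B) / ((n_A+n_B)^2 * (n_A+n_B-1)) = 4320/1584 = 2.7273.
        SD[R] = 1.6514.
Step 4: Continuity-corrected z = (R - 0.5 - E[R]) / SD[R] = (8 - 0.5 - 7.0000) / 1.6514 = 0.3028.
Step 5: Two-sided p-value via normal approximation = 2*(1 - Phi(|z|)) = 0.762069.
Step 6: alpha = 0.05. fail to reject H0.

R = 8, z = 0.3028, p = 0.762069, fail to reject H0.


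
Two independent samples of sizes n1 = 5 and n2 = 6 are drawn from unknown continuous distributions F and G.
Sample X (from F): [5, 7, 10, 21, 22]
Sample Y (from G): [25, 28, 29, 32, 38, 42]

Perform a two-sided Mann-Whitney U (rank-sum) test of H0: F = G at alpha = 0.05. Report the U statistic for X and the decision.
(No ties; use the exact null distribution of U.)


Step 1: Combine and sort all 11 observations; assign midranks.
sorted (value, group): (5,X), (7,X), (10,X), (21,X), (22,X), (25,Y), (28,Y), (29,Y), (32,Y), (38,Y), (42,Y)
ranks: 5->1, 7->2, 10->3, 21->4, 22->5, 25->6, 28->7, 29->8, 32->9, 38->10, 42->11
Step 2: Rank sum for X: R1 = 1 + 2 + 3 + 4 + 5 = 15.
Step 3: U_X = R1 - n1(n1+1)/2 = 15 - 5*6/2 = 15 - 15 = 0.
       U_Y = n1*n2 - U_X = 30 - 0 = 30.
Step 4: No ties, so the exact null distribution of U (based on enumerating the C(11,5) = 462 equally likely rank assignments) gives the two-sided p-value.
Step 5: p-value = 0.004329; compare to alpha = 0.05. reject H0.

U_X = 0, p = 0.004329, reject H0 at alpha = 0.05.


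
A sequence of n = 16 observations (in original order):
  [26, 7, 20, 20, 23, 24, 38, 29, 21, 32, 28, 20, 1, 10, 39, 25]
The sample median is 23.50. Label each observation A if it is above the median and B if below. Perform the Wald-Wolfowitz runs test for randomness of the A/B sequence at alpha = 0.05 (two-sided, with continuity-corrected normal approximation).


Step 1: Compute median = 23.50; label A = above, B = below.
Labels in order: ABBBBAAABAABBBAA  (n_A = 8, n_B = 8)
Step 2: Count runs R = 7.
Step 3: Under H0 (random ordering), E[R] = 2*n_A*n_B/(n_A+n_B) + 1 = 2*8*8/16 + 1 = 9.0000.
        Var[R] = 2*n_A*n_B*(2*n_A*n_B - n_A - n_B) / ((n_A+n_B)^2 * (n_A+n_B-1)) = 14336/3840 = 3.7333.
        SD[R] = 1.9322.
Step 4: Continuity-corrected z = (R + 0.5 - E[R]) / SD[R] = (7 + 0.5 - 9.0000) / 1.9322 = -0.7763.
Step 5: Two-sided p-value via normal approximation = 2*(1 - Phi(|z|)) = 0.437558.
Step 6: alpha = 0.05. fail to reject H0.

R = 7, z = -0.7763, p = 0.437558, fail to reject H0.


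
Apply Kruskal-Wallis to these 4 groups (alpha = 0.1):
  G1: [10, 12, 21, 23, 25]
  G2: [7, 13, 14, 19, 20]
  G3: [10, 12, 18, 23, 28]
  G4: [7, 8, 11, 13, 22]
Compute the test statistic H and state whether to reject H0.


Step 1: Combine all N = 20 observations and assign midranks.
sorted (value, group, rank): (7,G2,1.5), (7,G4,1.5), (8,G4,3), (10,G1,4.5), (10,G3,4.5), (11,G4,6), (12,G1,7.5), (12,G3,7.5), (13,G2,9.5), (13,G4,9.5), (14,G2,11), (18,G3,12), (19,G2,13), (20,G2,14), (21,G1,15), (22,G4,16), (23,G1,17.5), (23,G3,17.5), (25,G1,19), (28,G3,20)
Step 2: Sum ranks within each group.
R_1 = 63.5 (n_1 = 5)
R_2 = 49 (n_2 = 5)
R_3 = 61.5 (n_3 = 5)
R_4 = 36 (n_4 = 5)
Step 3: H = 12/(N(N+1)) * sum(R_i^2/n_i) - 3(N+1)
     = 12/(20*21) * (63.5^2/5 + 49^2/5 + 61.5^2/5 + 36^2/5) - 3*21
     = 0.028571 * 2302.3 - 63
     = 2.780000.
Step 4: Ties present; correction factor C = 1 - 30/(20^3 - 20) = 0.996241. Corrected H = 2.780000 / 0.996241 = 2.790491.
Step 5: Under H0, H ~ chi^2(3); p-value = 0.425068.
Step 6: alpha = 0.1. fail to reject H0.

H = 2.7905, df = 3, p = 0.425068, fail to reject H0.


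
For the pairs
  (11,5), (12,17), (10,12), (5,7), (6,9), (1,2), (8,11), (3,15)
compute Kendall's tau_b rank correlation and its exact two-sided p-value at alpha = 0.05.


Step 1: Enumerate the 28 unordered pairs (i,j) with i<j and classify each by sign(x_j-x_i) * sign(y_j-y_i).
  (1,2):dx=+1,dy=+12->C; (1,3):dx=-1,dy=+7->D; (1,4):dx=-6,dy=+2->D; (1,5):dx=-5,dy=+4->D
  (1,6):dx=-10,dy=-3->C; (1,7):dx=-3,dy=+6->D; (1,8):dx=-8,dy=+10->D; (2,3):dx=-2,dy=-5->C
  (2,4):dx=-7,dy=-10->C; (2,5):dx=-6,dy=-8->C; (2,6):dx=-11,dy=-15->C; (2,7):dx=-4,dy=-6->C
  (2,8):dx=-9,dy=-2->C; (3,4):dx=-5,dy=-5->C; (3,5):dx=-4,dy=-3->C; (3,6):dx=-9,dy=-10->C
  (3,7):dx=-2,dy=-1->C; (3,8):dx=-7,dy=+3->D; (4,5):dx=+1,dy=+2->C; (4,6):dx=-4,dy=-5->C
  (4,7):dx=+3,dy=+4->C; (4,8):dx=-2,dy=+8->D; (5,6):dx=-5,dy=-7->C; (5,7):dx=+2,dy=+2->C
  (5,8):dx=-3,dy=+6->D; (6,7):dx=+7,dy=+9->C; (6,8):dx=+2,dy=+13->C; (7,8):dx=-5,dy=+4->D
Step 2: C = 19, D = 9, total pairs = 28.
Step 3: tau = (C - D)/(n(n-1)/2) = (19 - 9)/28 = 0.357143.
Step 4: Exact two-sided p-value (enumerate n! = 40320 permutations of y under H0): p = 0.275099.
Step 5: alpha = 0.05. fail to reject H0.

tau_b = 0.3571 (C=19, D=9), p = 0.275099, fail to reject H0.


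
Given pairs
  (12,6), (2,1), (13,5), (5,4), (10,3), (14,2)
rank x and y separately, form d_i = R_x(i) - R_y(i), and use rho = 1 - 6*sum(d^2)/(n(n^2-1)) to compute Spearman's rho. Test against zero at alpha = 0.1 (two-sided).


Step 1: Rank x and y separately (midranks; no ties here).
rank(x): 12->4, 2->1, 13->5, 5->2, 10->3, 14->6
rank(y): 6->6, 1->1, 5->5, 4->4, 3->3, 2->2
Step 2: d_i = R_x(i) - R_y(i); compute d_i^2.
  (4-6)^2=4, (1-1)^2=0, (5-5)^2=0, (2-4)^2=4, (3-3)^2=0, (6-2)^2=16
sum(d^2) = 24.
Step 3: rho = 1 - 6*24 / (6*(6^2 - 1)) = 1 - 144/210 = 0.314286.
Step 4: Under H0, t = rho * sqrt((n-2)/(1-rho^2)) = 0.6621 ~ t(4).
Step 5: Two-sided p-value from the t-distribution with 4 df = 0.544093.
Step 6: alpha = 0.1. fail to reject H0.

rho = 0.3143, p = 0.544093, fail to reject H0 at alpha = 0.1.


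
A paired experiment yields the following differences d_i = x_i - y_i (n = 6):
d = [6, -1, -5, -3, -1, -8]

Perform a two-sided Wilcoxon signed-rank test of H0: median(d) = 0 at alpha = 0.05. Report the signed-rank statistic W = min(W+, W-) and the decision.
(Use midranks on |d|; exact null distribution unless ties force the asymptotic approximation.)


Step 1: Drop any zero differences (none here) and take |d_i|.
|d| = [6, 1, 5, 3, 1, 8]
Step 2: Midrank |d_i| (ties get averaged ranks).
ranks: |6|->5, |1|->1.5, |5|->4, |3|->3, |1|->1.5, |8|->6
Step 3: Attach original signs; sum ranks with positive sign and with negative sign.
W+ = 5 = 5
W- = 1.5 + 4 + 3 + 1.5 + 6 = 16
(Check: W+ + W- = 21 should equal n(n+1)/2 = 21.)
Step 4: Test statistic W = min(W+, W-) = 5.
Step 5: Ties in |d|, so use the tie-corrected normal approximation.
        E[W] = n(n+1)/4 = 6*7/4 = 10.5.
        Tie groups: |d|=1 (t=2); sum(t^3 - t) = 6.
        Var[W] = n(n+1)(2n+1)/24 - sum(t^3-t)/48 = 546/24 - 6/48 = 22.625.
        z = (W - E[W]) / sqrt(Var[W]) = (5 - 10.5) / 4.7566 = -1.1563.
        Two-sided p = 2*Phi(z) = 0.247561.
Step 6: alpha = 0.05. fail to reject H0.

W+ = 5, W- = 16, W = min = 5, p = 0.247561, fail to reject H0.


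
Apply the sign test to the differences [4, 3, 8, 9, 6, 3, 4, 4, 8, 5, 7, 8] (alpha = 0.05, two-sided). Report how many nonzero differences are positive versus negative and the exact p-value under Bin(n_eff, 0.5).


Step 1: Discard zero differences. Original n = 12; n_eff = number of nonzero differences = 12.
Nonzero differences (with sign): +4, +3, +8, +9, +6, +3, +4, +4, +8, +5, +7, +8
Step 2: Count signs: positive = 12, negative = 0.
Step 3: Under H0: P(positive) = 0.5, so the number of positives S ~ Bin(12, 0.5).
Step 4: Two-sided exact p-value = sum of Bin(12,0.5) probabilities at or below the observed probability = 0.000488.
Step 5: alpha = 0.05. reject H0.

n_eff = 12, pos = 12, neg = 0, p = 0.000488, reject H0.


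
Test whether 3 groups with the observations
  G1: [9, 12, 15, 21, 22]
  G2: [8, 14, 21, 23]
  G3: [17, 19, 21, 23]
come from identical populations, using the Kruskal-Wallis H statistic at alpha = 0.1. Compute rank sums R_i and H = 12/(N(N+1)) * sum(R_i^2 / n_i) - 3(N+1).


Step 1: Combine all N = 13 observations and assign midranks.
sorted (value, group, rank): (8,G2,1), (9,G1,2), (12,G1,3), (14,G2,4), (15,G1,5), (17,G3,6), (19,G3,7), (21,G1,9), (21,G2,9), (21,G3,9), (22,G1,11), (23,G2,12.5), (23,G3,12.5)
Step 2: Sum ranks within each group.
R_1 = 30 (n_1 = 5)
R_2 = 26.5 (n_2 = 4)
R_3 = 34.5 (n_3 = 4)
Step 3: H = 12/(N(N+1)) * sum(R_i^2/n_i) - 3(N+1)
     = 12/(13*14) * (30^2/5 + 26.5^2/4 + 34.5^2/4) - 3*14
     = 0.065934 * 653.125 - 42
     = 1.063187.
Step 4: Ties present; correction factor C = 1 - 30/(13^3 - 13) = 0.986264. Corrected H = 1.063187 / 0.986264 = 1.077994.
Step 5: Under H0, H ~ chi^2(2); p-value = 0.583333.
Step 6: alpha = 0.1. fail to reject H0.

H = 1.0780, df = 2, p = 0.583333, fail to reject H0.


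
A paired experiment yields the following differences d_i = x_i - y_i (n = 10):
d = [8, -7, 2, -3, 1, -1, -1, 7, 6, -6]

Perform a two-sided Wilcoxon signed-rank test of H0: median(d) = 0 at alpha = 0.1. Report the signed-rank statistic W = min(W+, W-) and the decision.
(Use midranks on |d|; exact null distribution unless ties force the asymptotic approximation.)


Step 1: Drop any zero differences (none here) and take |d_i|.
|d| = [8, 7, 2, 3, 1, 1, 1, 7, 6, 6]
Step 2: Midrank |d_i| (ties get averaged ranks).
ranks: |8|->10, |7|->8.5, |2|->4, |3|->5, |1|->2, |1|->2, |1|->2, |7|->8.5, |6|->6.5, |6|->6.5
Step 3: Attach original signs; sum ranks with positive sign and with negative sign.
W+ = 10 + 4 + 2 + 8.5 + 6.5 = 31
W- = 8.5 + 5 + 2 + 2 + 6.5 = 24
(Check: W+ + W- = 55 should equal n(n+1)/2 = 55.)
Step 4: Test statistic W = min(W+, W-) = 24.
Step 5: Ties in |d|, so use the tie-corrected normal approximation.
        E[W] = n(n+1)/4 = 10*11/4 = 27.5.
        Tie groups: |d|=1 (t=3), |d|=6 (t=2), |d|=7 (t=2); sum(t^3 - t) = 36.
        Var[W] = n(n+1)(2n+1)/24 - sum(t^3-t)/48 = 2310/24 - 36/48 = 95.5.
        z = (W - E[W]) / sqrt(Var[W]) = (24 - 27.5) / 9.7724 = -0.3582.
        Two-sided p = 2*Phi(z) = 0.720230.
Step 6: alpha = 0.1. fail to reject H0.

W+ = 31, W- = 24, W = min = 24, p = 0.720230, fail to reject H0.


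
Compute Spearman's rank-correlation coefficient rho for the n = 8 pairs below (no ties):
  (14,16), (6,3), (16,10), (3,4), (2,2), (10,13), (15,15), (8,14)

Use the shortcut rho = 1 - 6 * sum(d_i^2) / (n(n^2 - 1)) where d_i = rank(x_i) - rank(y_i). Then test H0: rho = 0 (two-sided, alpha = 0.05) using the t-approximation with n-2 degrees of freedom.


Step 1: Rank x and y separately (midranks; no ties here).
rank(x): 14->6, 6->3, 16->8, 3->2, 2->1, 10->5, 15->7, 8->4
rank(y): 16->8, 3->2, 10->4, 4->3, 2->1, 13->5, 15->7, 14->6
Step 2: d_i = R_x(i) - R_y(i); compute d_i^2.
  (6-8)^2=4, (3-2)^2=1, (8-4)^2=16, (2-3)^2=1, (1-1)^2=0, (5-5)^2=0, (7-7)^2=0, (4-6)^2=4
sum(d^2) = 26.
Step 3: rho = 1 - 6*26 / (8*(8^2 - 1)) = 1 - 156/504 = 0.690476.
Step 4: Under H0, t = rho * sqrt((n-2)/(1-rho^2)) = 2.3382 ~ t(6).
Step 5: Two-sided p-value from the t-distribution with 6 df = 0.057990.
Step 6: alpha = 0.05. fail to reject H0.

rho = 0.6905, p = 0.057990, fail to reject H0 at alpha = 0.05.


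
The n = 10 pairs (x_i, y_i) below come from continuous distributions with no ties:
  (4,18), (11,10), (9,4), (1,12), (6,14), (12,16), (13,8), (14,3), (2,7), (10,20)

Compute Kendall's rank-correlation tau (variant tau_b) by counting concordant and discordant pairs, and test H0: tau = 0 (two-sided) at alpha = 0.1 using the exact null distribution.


Step 1: Enumerate the 45 unordered pairs (i,j) with i<j and classify each by sign(x_j-x_i) * sign(y_j-y_i).
  (1,2):dx=+7,dy=-8->D; (1,3):dx=+5,dy=-14->D; (1,4):dx=-3,dy=-6->C; (1,5):dx=+2,dy=-4->D
  (1,6):dx=+8,dy=-2->D; (1,7):dx=+9,dy=-10->D; (1,8):dx=+10,dy=-15->D; (1,9):dx=-2,dy=-11->C
  (1,10):dx=+6,dy=+2->C; (2,3):dx=-2,dy=-6->C; (2,4):dx=-10,dy=+2->D; (2,5):dx=-5,dy=+4->D
  (2,6):dx=+1,dy=+6->C; (2,7):dx=+2,dy=-2->D; (2,8):dx=+3,dy=-7->D; (2,9):dx=-9,dy=-3->C
  (2,10):dx=-1,dy=+10->D; (3,4):dx=-8,dy=+8->D; (3,5):dx=-3,dy=+10->D; (3,6):dx=+3,dy=+12->C
  (3,7):dx=+4,dy=+4->C; (3,8):dx=+5,dy=-1->D; (3,9):dx=-7,dy=+3->D; (3,10):dx=+1,dy=+16->C
  (4,5):dx=+5,dy=+2->C; (4,6):dx=+11,dy=+4->C; (4,7):dx=+12,dy=-4->D; (4,8):dx=+13,dy=-9->D
  (4,9):dx=+1,dy=-5->D; (4,10):dx=+9,dy=+8->C; (5,6):dx=+6,dy=+2->C; (5,7):dx=+7,dy=-6->D
  (5,8):dx=+8,dy=-11->D; (5,9):dx=-4,dy=-7->C; (5,10):dx=+4,dy=+6->C; (6,7):dx=+1,dy=-8->D
  (6,8):dx=+2,dy=-13->D; (6,9):dx=-10,dy=-9->C; (6,10):dx=-2,dy=+4->D; (7,8):dx=+1,dy=-5->D
  (7,9):dx=-11,dy=-1->C; (7,10):dx=-3,dy=+12->D; (8,9):dx=-12,dy=+4->D; (8,10):dx=-4,dy=+17->D
  (9,10):dx=+8,dy=+13->C
Step 2: C = 18, D = 27, total pairs = 45.
Step 3: tau = (C - D)/(n(n-1)/2) = (18 - 27)/45 = -0.200000.
Step 4: Exact two-sided p-value (enumerate n! = 3628800 permutations of y under H0): p = 0.484313.
Step 5: alpha = 0.1. fail to reject H0.

tau_b = -0.2000 (C=18, D=27), p = 0.484313, fail to reject H0.


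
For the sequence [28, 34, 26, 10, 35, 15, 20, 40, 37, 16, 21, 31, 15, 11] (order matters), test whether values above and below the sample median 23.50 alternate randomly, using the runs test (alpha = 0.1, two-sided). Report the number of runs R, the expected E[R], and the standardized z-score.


Step 1: Compute median = 23.50; label A = above, B = below.
Labels in order: AAABABBAABBABB  (n_A = 7, n_B = 7)
Step 2: Count runs R = 8.
Step 3: Under H0 (random ordering), E[R] = 2*n_A*n_B/(n_A+n_B) + 1 = 2*7*7/14 + 1 = 8.0000.
        Var[R] = 2*n_A*n_B*(2*n_A*n_B - n_A - n_B) / ((n_A+n_B)^2 * (n_A+n_B-1)) = 8232/2548 = 3.2308.
        SD[R] = 1.7974.
Step 4: R = E[R], so z = 0 with no continuity correction.
Step 5: Two-sided p-value via normal approximation = 2*(1 - Phi(|z|)) = 1.000000.
Step 6: alpha = 0.1. fail to reject H0.

R = 8, z = 0.0000, p = 1.000000, fail to reject H0.


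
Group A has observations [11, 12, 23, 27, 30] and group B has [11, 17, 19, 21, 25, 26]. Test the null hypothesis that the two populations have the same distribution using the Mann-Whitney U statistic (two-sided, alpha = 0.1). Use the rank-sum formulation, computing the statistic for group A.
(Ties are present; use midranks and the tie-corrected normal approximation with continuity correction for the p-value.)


Step 1: Combine and sort all 11 observations; assign midranks.
sorted (value, group): (11,X), (11,Y), (12,X), (17,Y), (19,Y), (21,Y), (23,X), (25,Y), (26,Y), (27,X), (30,X)
ranks: 11->1.5, 11->1.5, 12->3, 17->4, 19->5, 21->6, 23->7, 25->8, 26->9, 27->10, 30->11
Step 2: Rank sum for X: R1 = 1.5 + 3 + 7 + 10 + 11 = 32.5.
Step 3: U_X = R1 - n1(n1+1)/2 = 32.5 - 5*6/2 = 32.5 - 15 = 17.5.
       U_Y = n1*n2 - U_X = 30 - 17.5 = 12.5.
Step 4: Ties are present, so use the tie-corrected normal approximation (with continuity correction) for the p-value.
Step 5: p-value = 0.714379; compare to alpha = 0.1. fail to reject H0.

U_X = 17.5, p = 0.714379, fail to reject H0 at alpha = 0.1.
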